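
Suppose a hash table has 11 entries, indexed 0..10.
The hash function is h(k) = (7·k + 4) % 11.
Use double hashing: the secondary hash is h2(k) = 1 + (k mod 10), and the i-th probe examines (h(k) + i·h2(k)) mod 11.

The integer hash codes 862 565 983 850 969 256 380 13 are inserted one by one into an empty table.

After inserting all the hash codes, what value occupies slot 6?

862: h=10 => slot 10
565: h=10, h2=6, probe 10,5 => slot 5
983: h=10, h2=4, probe 10,3 => slot 3
850: h=3, h2=1, probe 3,4 => slot 4
969: h=0 => slot 0
256: h=3, h2=7, probe 3,10,6 => slot 6
380: h=2 => slot 2
13: h=7 => slot 7
Table: [969, _, 380, 983, 850, 565, 256, 13, _, _, 862]

256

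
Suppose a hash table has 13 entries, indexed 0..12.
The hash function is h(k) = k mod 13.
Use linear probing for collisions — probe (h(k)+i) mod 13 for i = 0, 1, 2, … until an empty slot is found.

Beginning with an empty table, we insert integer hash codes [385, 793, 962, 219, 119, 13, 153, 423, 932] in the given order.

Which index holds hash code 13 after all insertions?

385: h=8 => slot 8
793: h=0 => slot 0
962: h=0, probe 0,1 => slot 1
219: h=11 => slot 11
119: h=2 => slot 2
13: h=0, probe 0,1,2,3 => slot 3
153: h=10 => slot 10
423: h=7 => slot 7
932: h=9 => slot 9
Table: [793, 962, 119, 13, -, -, -, 423, 385, 932, 153, 219, -]

3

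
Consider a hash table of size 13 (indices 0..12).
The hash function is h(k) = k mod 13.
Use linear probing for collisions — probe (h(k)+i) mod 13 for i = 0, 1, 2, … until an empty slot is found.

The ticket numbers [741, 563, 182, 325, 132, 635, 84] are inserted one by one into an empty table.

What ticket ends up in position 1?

182

741 hashes to 0; slot 0 is free → place at 0.
563 hashes to 4; slot 4 is free → place at 4.
182 hashes to 0; 0 taken → place at 1.
325 hashes to 0; 0,1 taken → place at 2.
132 hashes to 2; 2 taken → place at 3.
635 hashes to 11; slot 11 is free → place at 11.
84 hashes to 6; slot 6 is free → place at 6.
Table: [741, 182, 325, 132, 563, ∅, 84, ∅, ∅, ∅, ∅, 635, ∅]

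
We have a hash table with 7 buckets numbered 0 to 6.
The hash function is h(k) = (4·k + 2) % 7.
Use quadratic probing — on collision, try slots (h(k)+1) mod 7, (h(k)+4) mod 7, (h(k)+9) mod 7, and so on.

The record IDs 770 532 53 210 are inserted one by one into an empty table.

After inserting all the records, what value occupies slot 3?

532

770: h=2 -> slot 2
532: h=2, probe 2,3 -> slot 3
53: h=4 -> slot 4
210: h=2, probe 2,3,6 -> slot 6
Table: [., ., 770, 532, 53, ., 210]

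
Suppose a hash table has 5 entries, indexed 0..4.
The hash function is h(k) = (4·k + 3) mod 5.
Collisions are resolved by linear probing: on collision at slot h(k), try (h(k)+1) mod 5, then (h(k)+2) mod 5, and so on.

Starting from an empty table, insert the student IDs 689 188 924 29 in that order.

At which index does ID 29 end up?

689: h=4 -> slot 4
188: h=0 -> slot 0
924: h=4, probe 4,0,1 -> slot 1
29: h=4, probe 4,0,1,2 -> slot 2
Table: [188, 924, 29, ., 689]

2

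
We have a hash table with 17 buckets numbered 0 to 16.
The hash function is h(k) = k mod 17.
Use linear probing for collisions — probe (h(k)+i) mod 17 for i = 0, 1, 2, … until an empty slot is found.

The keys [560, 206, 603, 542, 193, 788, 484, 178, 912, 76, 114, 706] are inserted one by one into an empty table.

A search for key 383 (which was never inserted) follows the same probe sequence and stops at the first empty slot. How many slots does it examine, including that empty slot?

Insert 560: h=16, slot 16 empty → index 16.
Insert 206: h=2, slot 2 empty → index 2.
Insert 603: h=8, slot 8 empty → index 8.
Insert 542: h=15, slot 15 empty → index 15.
Insert 193: h=6, slot 6 empty → index 6.
Insert 788: h=6, slot 6 occupied → index 7.
Insert 484: h=8, slot 8 occupied → index 9.
Insert 178: h=8, slots 8,9 occupied → index 10.
Insert 912: h=11, slot 11 empty → index 11.
Insert 76: h=8, slots 8,9,10,11 occupied → index 12.
Insert 114: h=12, slot 12 occupied → index 13.
Insert 706: h=9, slots 9,10,11,12,13 occupied → index 14.
Table: [—, —, 206, —, —, —, 193, 788, 603, 484, 178, 912, 76, 114, 706, 542, 560]
Lookup 383: h=9, probe 9,10,11,12,13,14,15,16,0 → slot 0 empty, not found.

9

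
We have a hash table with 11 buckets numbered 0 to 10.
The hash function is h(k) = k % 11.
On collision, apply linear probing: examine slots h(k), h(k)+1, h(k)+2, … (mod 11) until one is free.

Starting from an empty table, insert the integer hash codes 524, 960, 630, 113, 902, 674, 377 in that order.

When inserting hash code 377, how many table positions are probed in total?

6

Insert 524: h=7, slot 7 empty → index 7.
Insert 960: h=3, slot 3 empty → index 3.
Insert 630: h=3, slot 3 occupied → index 4.
Insert 113: h=3, slots 3,4 occupied → index 5.
Insert 902: h=0, slot 0 empty → index 0.
Insert 674: h=3, slots 3,4,5 occupied → index 6.
Insert 377: h=3, slots 3,4,5,6,7 occupied → index 8.
Table: [902, -, -, 960, 630, 113, 674, 524, 377, -, -]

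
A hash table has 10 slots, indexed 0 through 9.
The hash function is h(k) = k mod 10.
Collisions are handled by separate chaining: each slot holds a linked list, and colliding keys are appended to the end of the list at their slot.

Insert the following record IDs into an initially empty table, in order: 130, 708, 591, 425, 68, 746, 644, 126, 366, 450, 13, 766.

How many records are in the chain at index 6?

130 → bucket 0
708 → bucket 8
591 → bucket 1
425 → bucket 5
68 → bucket 8 (collision)
746 → bucket 6
644 → bucket 4
126 → bucket 6 (collision)
366 → bucket 6 (collision)
450 → bucket 0 (collision)
13 → bucket 3
766 → bucket 6 (collision)
Final buckets:
0: 130 -> 450
1: 591
2: .
3: 13
4: 644
5: 425
6: 746 -> 126 -> 366 -> 766
7: .
8: 708 -> 68
9: .

4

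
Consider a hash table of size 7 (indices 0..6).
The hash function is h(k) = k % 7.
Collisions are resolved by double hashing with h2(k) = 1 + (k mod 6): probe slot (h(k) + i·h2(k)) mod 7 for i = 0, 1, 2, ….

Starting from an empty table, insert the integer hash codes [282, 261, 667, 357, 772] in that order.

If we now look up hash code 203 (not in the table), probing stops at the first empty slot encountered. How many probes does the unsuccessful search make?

Insert 282: h=2, slot 2 empty → index 2.
Insert 261: h=2, h2=4, slot 2 occupied → index 6.
Insert 667: h=2, h2=2, slot 2 occupied → index 4.
Insert 357: h=0, slot 0 empty → index 0.
Insert 772: h=2, h2=5, slots 2,0 occupied → index 5.
Table: [357, ., 282, ., 667, 772, 261]
Lookup 203: h=0, h2=6, probe 0,6,5,4,3 → slot 3 empty, not found.

5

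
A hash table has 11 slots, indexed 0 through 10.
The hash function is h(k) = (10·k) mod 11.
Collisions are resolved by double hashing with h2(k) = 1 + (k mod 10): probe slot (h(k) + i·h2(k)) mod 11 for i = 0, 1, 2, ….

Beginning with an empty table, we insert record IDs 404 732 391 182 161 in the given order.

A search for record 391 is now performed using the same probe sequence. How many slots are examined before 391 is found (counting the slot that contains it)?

2

Insert 404: h=3, slot 3 empty → index 3.
Insert 732: h=5, slot 5 empty → index 5.
Insert 391: h=5, h2=2, slot 5 occupied → index 7.
Insert 182: h=5, h2=3, slot 5 occupied → index 8.
Insert 161: h=4, slot 4 empty → index 4.
Table: [., ., ., 404, 161, 732, ., 391, 182, ., .]
Lookup 391: h=5, h2=2, probe 5,7 → found at 7.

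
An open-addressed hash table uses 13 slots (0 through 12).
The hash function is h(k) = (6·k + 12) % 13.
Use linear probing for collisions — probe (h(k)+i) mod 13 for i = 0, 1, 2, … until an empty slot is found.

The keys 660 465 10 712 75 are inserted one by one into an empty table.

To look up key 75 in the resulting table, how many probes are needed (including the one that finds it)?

5

660: h=7 → slot 7
465: h=7, probe 7,8 → slot 8
10: h=7, probe 7,8,9 → slot 9
712: h=7, probe 7,8,9,10 → slot 10
75: h=7, probe 7,8,9,10,11 → slot 11
Table: [_, _, _, _, _, _, _, 660, 465, 10, 712, 75, _]
Lookup 75: h=7, probe 7,8,9,10,11 → found at 11.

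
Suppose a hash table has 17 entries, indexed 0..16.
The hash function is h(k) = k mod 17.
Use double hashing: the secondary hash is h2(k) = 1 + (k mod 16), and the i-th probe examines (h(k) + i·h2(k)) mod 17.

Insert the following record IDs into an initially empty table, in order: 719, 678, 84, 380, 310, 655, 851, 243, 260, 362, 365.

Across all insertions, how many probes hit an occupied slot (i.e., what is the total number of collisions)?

Insert 719: h=5, slot 5 empty => index 5.
Insert 678: h=15, slot 15 empty => index 15.
Insert 84: h=16, slot 16 empty => index 16.
Insert 380: h=6, slot 6 empty => index 6.
Insert 310: h=4, slot 4 empty => index 4.
Insert 655: h=9, slot 9 empty => index 9.
Insert 851: h=1, slot 1 empty => index 1.
Insert 243: h=5, h2=4, slots 5,9 occupied => index 13.
Insert 260: h=5, h2=5, slot 5 occupied => index 10.
Insert 362: h=5, h2=11, slots 5,16,10,4,15,9 occupied => index 3.
Insert 365: h=8, slot 8 empty => index 8.
Table: [., 851, ., 362, 310, 719, 380, ., 365, 655, 260, ., ., 243, ., 678, 84]

9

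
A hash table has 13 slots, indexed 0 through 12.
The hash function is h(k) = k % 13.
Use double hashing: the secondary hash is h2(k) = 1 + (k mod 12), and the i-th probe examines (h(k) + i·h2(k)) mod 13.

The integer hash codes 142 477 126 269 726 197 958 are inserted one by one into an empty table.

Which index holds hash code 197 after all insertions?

8

142: h=12 -> slot 12
477: h=9 -> slot 9
126: h=9, h2=7, probe 9,3 -> slot 3
269: h=9, h2=6, probe 9,2 -> slot 2
726: h=11 -> slot 11
197: h=2, h2=6, probe 2,8 -> slot 8
958: h=9, h2=11, probe 9,7 -> slot 7
Table: [—, —, 269, 126, —, —, —, 958, 197, 477, —, 726, 142]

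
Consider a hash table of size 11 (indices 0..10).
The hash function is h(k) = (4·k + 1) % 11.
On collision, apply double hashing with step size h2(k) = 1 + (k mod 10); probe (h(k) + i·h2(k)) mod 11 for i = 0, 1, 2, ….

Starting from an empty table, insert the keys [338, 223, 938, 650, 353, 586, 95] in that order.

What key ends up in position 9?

938

338 hashes to 0; slot 0 is free -> place at 0.
223 hashes to 2; slot 2 is free -> place at 2.
938 hashes to 2, h2=9; 2,0 taken -> place at 9.
650 hashes to 5; slot 5 is free -> place at 5.
353 hashes to 5, h2=4; 5,9,2 taken -> place at 6.
586 hashes to 2, h2=7; 2,9,5 taken -> place at 1.
95 hashes to 7; slot 7 is free -> place at 7.
Table: [338, 586, 223, ., ., 650, 353, 95, ., 938, .]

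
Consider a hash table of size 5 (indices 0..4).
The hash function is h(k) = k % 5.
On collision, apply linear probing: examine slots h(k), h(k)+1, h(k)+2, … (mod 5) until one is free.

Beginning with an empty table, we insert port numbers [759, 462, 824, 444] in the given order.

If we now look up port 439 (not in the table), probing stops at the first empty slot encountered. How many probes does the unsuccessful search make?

5

759: h=4 -> slot 4
462: h=2 -> slot 2
824: h=4, probe 4,0 -> slot 0
444: h=4, probe 4,0,1 -> slot 1
Table: [824, 444, 462, _, 759]
Lookup 439: h=4, probe 4,0,1,2,3 → slot 3 empty, not found.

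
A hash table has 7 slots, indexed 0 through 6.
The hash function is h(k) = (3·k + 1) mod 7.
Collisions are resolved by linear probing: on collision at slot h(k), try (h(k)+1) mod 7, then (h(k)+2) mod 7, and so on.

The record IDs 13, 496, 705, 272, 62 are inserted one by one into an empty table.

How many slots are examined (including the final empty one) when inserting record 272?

3

13: h=5 -> slot 5
496: h=5, probe 5,6 -> slot 6
705: h=2 -> slot 2
272: h=5, probe 5,6,0 -> slot 0
62: h=5, probe 5,6,0,1 -> slot 1
Table: [272, 62, 705, ∅, ∅, 13, 496]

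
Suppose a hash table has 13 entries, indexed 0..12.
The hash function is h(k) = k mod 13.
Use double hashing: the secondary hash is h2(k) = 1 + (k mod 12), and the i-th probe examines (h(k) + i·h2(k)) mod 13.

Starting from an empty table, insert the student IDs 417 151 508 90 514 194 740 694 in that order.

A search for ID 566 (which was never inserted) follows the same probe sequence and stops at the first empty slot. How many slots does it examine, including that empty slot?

2

Insert 417: h=1, slot 1 empty => index 1.
Insert 151: h=8, slot 8 empty => index 8.
Insert 508: h=1, h2=5, slot 1 occupied => index 6.
Insert 90: h=12, slot 12 empty => index 12.
Insert 514: h=7, slot 7 empty => index 7.
Insert 194: h=12, h2=3, slot 12 occupied => index 2.
Insert 740: h=12, h2=9, slots 12,8 occupied => index 4.
Insert 694: h=5, slot 5 empty => index 5.
Table: [∅, 417, 194, ∅, 740, 694, 508, 514, 151, ∅, ∅, ∅, 90]
Lookup 566: h=7, h2=3, probe 7,10 → slot 10 empty, not found.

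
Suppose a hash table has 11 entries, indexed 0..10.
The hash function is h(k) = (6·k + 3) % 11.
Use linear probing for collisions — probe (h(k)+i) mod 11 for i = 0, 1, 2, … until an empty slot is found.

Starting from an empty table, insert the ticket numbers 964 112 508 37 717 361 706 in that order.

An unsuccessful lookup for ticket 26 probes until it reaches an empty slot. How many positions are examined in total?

964: h=1 => slot 1
112: h=4 => slot 4
508: h=4, probe 4,5 => slot 5
37: h=5, probe 5,6 => slot 6
717: h=4, probe 4,5,6,7 => slot 7
361: h=2 => slot 2
706: h=4, probe 4,5,6,7,8 => slot 8
Table: [—, 964, 361, —, 112, 508, 37, 717, 706, —, —]
Lookup 26: h=5, probe 5,6,7,8,9 → slot 9 empty, not found.

5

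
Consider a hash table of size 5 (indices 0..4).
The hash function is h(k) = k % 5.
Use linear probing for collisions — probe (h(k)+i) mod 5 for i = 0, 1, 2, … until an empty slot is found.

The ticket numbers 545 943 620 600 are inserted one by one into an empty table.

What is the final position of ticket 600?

2

545 hashes to 0; slot 0 is free => place at 0.
943 hashes to 3; slot 3 is free => place at 3.
620 hashes to 0; 0 taken => place at 1.
600 hashes to 0; 0,1 taken => place at 2.
Table: [545, 620, 600, 943, .]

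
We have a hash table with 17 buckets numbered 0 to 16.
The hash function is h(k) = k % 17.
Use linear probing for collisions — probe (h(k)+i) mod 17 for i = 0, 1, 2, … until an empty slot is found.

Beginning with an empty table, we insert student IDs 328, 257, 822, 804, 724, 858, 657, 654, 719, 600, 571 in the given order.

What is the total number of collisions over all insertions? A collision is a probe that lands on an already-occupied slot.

22

Insert 328: h=5, slot 5 empty → index 5.
Insert 257: h=2, slot 2 empty → index 2.
Insert 822: h=6, slot 6 empty → index 6.
Insert 804: h=5, slots 5,6 occupied → index 7.
Insert 724: h=10, slot 10 empty → index 10.
Insert 858: h=8, slot 8 empty → index 8.
Insert 657: h=11, slot 11 empty → index 11.
Insert 654: h=8, slot 8 occupied → index 9.
Insert 719: h=5, slots 5,6,7,8,9,10,11 occupied → index 12.
Insert 600: h=5, slots 5,6,7,8,9,10,11,12 occupied → index 13.
Insert 571: h=10, slots 10,11,12,13 occupied → index 14.
Table: [∅, ∅, 257, ∅, ∅, 328, 822, 804, 858, 654, 724, 657, 719, 600, 571, ∅, ∅]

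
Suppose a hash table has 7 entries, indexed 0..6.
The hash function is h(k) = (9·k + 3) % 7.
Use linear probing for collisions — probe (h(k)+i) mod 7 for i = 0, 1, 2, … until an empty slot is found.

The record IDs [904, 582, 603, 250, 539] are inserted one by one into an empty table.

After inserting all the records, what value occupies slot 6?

904 hashes to 5; slot 5 is free → place at 5.
582 hashes to 5; 5 taken → place at 6.
603 hashes to 5; 5,6 taken → place at 0.
250 hashes to 6; 6,0 taken → place at 1.
539 hashes to 3; slot 3 is free → place at 3.
Table: [603, 250, —, 539, —, 904, 582]

582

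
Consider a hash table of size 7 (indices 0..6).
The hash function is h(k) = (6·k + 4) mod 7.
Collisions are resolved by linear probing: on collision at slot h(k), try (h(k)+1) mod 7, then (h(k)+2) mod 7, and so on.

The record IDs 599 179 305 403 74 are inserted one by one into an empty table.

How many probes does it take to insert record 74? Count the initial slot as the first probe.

Insert 599: h=0, slot 0 empty => index 0.
Insert 179: h=0, slot 0 occupied => index 1.
Insert 305: h=0, slots 0,1 occupied => index 2.
Insert 403: h=0, slots 0,1,2 occupied => index 3.
Insert 74: h=0, slots 0,1,2,3 occupied => index 4.
Table: [599, 179, 305, 403, 74, _, _]

5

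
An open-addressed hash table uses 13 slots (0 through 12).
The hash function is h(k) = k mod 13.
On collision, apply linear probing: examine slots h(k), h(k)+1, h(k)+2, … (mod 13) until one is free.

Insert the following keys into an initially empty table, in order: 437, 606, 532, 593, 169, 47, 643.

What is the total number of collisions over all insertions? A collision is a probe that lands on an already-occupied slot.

Insert 437: h=8, slot 8 empty => index 8.
Insert 606: h=8, slot 8 occupied => index 9.
Insert 532: h=12, slot 12 empty => index 12.
Insert 593: h=8, slots 8,9 occupied => index 10.
Insert 169: h=0, slot 0 empty => index 0.
Insert 47: h=8, slots 8,9,10 occupied => index 11.
Insert 643: h=6, slot 6 empty => index 6.
Table: [169, ., ., ., ., ., 643, ., 437, 606, 593, 47, 532]

6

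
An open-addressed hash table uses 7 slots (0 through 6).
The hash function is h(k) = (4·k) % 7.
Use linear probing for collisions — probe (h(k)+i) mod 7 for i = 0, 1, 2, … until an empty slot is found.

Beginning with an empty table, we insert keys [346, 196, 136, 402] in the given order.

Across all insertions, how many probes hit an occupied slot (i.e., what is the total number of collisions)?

346 hashes to 5; slot 5 is free => place at 5.
196 hashes to 0; slot 0 is free => place at 0.
136 hashes to 5; 5 taken => place at 6.
402 hashes to 5; 5,6,0 taken => place at 1.
Table: [196, 402, ., ., ., 346, 136]

4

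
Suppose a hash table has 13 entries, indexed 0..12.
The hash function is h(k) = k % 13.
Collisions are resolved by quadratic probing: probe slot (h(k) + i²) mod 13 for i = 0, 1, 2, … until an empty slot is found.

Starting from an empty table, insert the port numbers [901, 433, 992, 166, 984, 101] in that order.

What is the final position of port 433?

901: h=4 => slot 4
433: h=4, probe 4,5 => slot 5
992: h=4, probe 4,5,8 => slot 8
166: h=10 => slot 10
984: h=9 => slot 9
101: h=10, probe 10,11 => slot 11
Table: [_, _, _, _, 901, 433, _, _, 992, 984, 166, 101, _]

5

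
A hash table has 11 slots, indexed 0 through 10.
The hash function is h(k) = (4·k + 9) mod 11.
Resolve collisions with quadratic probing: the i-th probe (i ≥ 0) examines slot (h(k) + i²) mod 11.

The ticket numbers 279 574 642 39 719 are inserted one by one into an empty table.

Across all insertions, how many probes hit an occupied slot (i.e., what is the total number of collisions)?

3

279 hashes to 3; slot 3 is free -> place at 3.
574 hashes to 6; slot 6 is free -> place at 6.
642 hashes to 3; 3 taken -> place at 4.
39 hashes to 0; slot 0 is free -> place at 0.
719 hashes to 3; 3,4 taken -> place at 7.
Table: [39, -, -, 279, 642, -, 574, 719, -, -, -]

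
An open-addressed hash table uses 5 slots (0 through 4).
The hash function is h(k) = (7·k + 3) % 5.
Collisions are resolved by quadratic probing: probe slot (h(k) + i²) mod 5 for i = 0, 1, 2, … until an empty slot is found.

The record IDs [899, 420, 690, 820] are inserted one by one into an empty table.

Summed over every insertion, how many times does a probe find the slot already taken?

3

899: h=1 → slot 1
420: h=3 → slot 3
690: h=3, probe 3,4 → slot 4
820: h=3, probe 3,4,2 → slot 2
Table: [∅, 899, 820, 420, 690]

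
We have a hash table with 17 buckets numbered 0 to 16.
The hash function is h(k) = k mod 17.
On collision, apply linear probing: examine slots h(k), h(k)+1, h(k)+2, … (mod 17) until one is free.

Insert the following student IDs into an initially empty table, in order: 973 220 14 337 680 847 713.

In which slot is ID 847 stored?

1

973 hashes to 4; slot 4 is free → place at 4.
220 hashes to 16; slot 16 is free → place at 16.
14 hashes to 14; slot 14 is free → place at 14.
337 hashes to 14; 14 taken → place at 15.
680 hashes to 0; slot 0 is free → place at 0.
847 hashes to 14; 14,15,16,0 taken → place at 1.
713 hashes to 16; 16,0,1 taken → place at 2.
Table: [680, 847, 713, ∅, 973, ∅, ∅, ∅, ∅, ∅, ∅, ∅, ∅, ∅, 14, 337, 220]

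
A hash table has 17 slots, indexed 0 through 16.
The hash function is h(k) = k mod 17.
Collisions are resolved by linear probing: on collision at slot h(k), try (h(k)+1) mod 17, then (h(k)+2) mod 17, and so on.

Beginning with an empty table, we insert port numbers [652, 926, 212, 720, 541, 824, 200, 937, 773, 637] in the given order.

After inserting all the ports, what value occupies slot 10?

652 hashes to 6; slot 6 is free -> place at 6.
926 hashes to 8; slot 8 is free -> place at 8.
212 hashes to 8; 8 taken -> place at 9.
720 hashes to 6; 6 taken -> place at 7.
541 hashes to 14; slot 14 is free -> place at 14.
824 hashes to 8; 8,9 taken -> place at 10.
200 hashes to 13; slot 13 is free -> place at 13.
937 hashes to 2; slot 2 is free -> place at 2.
773 hashes to 8; 8,9,10 taken -> place at 11.
637 hashes to 8; 8,9,10,11 taken -> place at 12.
Table: [_, _, 937, _, _, _, 652, 720, 926, 212, 824, 773, 637, 200, 541, _, _]

824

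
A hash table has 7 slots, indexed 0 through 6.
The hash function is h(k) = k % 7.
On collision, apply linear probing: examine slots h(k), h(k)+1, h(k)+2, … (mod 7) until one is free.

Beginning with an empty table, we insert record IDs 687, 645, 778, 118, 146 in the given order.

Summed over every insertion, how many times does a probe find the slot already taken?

4

687: h=1 -> slot 1
645: h=1, probe 1,2 -> slot 2
778: h=1, probe 1,2,3 -> slot 3
118: h=6 -> slot 6
146: h=6, probe 6,0 -> slot 0
Table: [146, 687, 645, 778, —, —, 118]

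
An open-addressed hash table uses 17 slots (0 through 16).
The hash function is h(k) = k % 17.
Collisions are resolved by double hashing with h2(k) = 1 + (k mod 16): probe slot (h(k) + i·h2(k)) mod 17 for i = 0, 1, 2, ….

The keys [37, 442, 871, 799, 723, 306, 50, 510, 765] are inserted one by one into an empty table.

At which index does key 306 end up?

6

37 hashes to 3; slot 3 is free → place at 3.
442 hashes to 0; slot 0 is free → place at 0.
871 hashes to 4; slot 4 is free → place at 4.
799 hashes to 0, h2=16; 0 taken → place at 16.
723 hashes to 9; slot 9 is free → place at 9.
306 hashes to 0, h2=3; 0,3 taken → place at 6.
50 hashes to 16, h2=3; 16 taken → place at 2.
510 hashes to 0, h2=15; 0 taken → place at 15.
765 hashes to 0, h2=14; 0 taken → place at 14.
Table: [442, _, 50, 37, 871, _, 306, _, _, 723, _, _, _, _, 765, 510, 799]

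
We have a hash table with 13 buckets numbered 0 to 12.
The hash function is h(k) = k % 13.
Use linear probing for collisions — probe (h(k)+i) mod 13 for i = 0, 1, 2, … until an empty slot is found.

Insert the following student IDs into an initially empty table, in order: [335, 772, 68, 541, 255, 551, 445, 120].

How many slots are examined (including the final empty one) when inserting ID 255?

335 hashes to 10; slot 10 is free -> place at 10.
772 hashes to 5; slot 5 is free -> place at 5.
68 hashes to 3; slot 3 is free -> place at 3.
541 hashes to 8; slot 8 is free -> place at 8.
255 hashes to 8; 8 taken -> place at 9.
551 hashes to 5; 5 taken -> place at 6.
445 hashes to 3; 3 taken -> place at 4.
120 hashes to 3; 3,4,5,6 taken -> place at 7.
Table: [∅, ∅, ∅, 68, 445, 772, 551, 120, 541, 255, 335, ∅, ∅]

2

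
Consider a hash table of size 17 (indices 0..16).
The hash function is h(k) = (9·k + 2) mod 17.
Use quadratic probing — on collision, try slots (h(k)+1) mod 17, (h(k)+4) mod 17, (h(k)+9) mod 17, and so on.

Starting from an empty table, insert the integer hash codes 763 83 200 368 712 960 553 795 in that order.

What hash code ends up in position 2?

763 hashes to 1; slot 1 is free => place at 1.
83 hashes to 1; 1 taken => place at 2.
200 hashes to 0; slot 0 is free => place at 0.
368 hashes to 16; slot 16 is free => place at 16.
712 hashes to 1; 1,2 taken => place at 5.
960 hashes to 6; slot 6 is free => place at 6.
553 hashes to 15; slot 15 is free => place at 15.
795 hashes to 0; 0,1 taken => place at 4.
Table: [200, 763, 83, ., 795, 712, 960, ., ., ., ., ., ., ., ., 553, 368]

83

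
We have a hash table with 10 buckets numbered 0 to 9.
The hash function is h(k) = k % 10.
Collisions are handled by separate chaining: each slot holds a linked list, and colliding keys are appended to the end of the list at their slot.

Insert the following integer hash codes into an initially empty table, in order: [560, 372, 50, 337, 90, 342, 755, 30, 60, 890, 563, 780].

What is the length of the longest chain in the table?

7

560 -> bucket 0
372 -> bucket 2
50 -> bucket 0 (collision)
337 -> bucket 7
90 -> bucket 0 (collision)
342 -> bucket 2 (collision)
755 -> bucket 5
30 -> bucket 0 (collision)
60 -> bucket 0 (collision)
890 -> bucket 0 (collision)
563 -> bucket 3
780 -> bucket 0 (collision)
Final buckets:
0: 560 -> 50 -> 90 -> 30 -> 60 -> 890 -> 780
1: —
2: 372 -> 342
3: 563
4: —
5: 755
6: —
7: 337
8: —
9: —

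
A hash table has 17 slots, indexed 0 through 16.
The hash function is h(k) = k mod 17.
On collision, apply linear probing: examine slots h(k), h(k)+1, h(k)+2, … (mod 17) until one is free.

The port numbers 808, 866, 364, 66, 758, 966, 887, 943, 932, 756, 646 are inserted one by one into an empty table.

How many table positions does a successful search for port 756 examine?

Insert 808: h=9, slot 9 empty → index 9.
Insert 866: h=16, slot 16 empty → index 16.
Insert 364: h=7, slot 7 empty → index 7.
Insert 66: h=15, slot 15 empty → index 15.
Insert 758: h=10, slot 10 empty → index 10.
Insert 966: h=14, slot 14 empty → index 14.
Insert 887: h=3, slot 3 empty → index 3.
Insert 943: h=8, slot 8 empty → index 8.
Insert 932: h=14, slots 14,15,16 occupied → index 0.
Insert 756: h=8, slots 8,9,10 occupied → index 11.
Insert 646: h=0, slot 0 occupied → index 1.
Table: [932, 646, ∅, 887, ∅, ∅, ∅, 364, 943, 808, 758, 756, ∅, ∅, 966, 66, 866]
Lookup 756: h=8, probe 8,9,10,11 → found at 11.

4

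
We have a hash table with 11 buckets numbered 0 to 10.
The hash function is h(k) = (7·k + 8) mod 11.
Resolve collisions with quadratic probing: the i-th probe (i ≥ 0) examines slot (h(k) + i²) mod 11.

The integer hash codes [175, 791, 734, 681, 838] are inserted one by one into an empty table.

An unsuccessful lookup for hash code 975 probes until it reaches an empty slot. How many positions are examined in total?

2

175 hashes to 1; slot 1 is free => place at 1.
791 hashes to 1; 1 taken => place at 2.
734 hashes to 9; slot 9 is free => place at 9.
681 hashes to 1; 1,2 taken => place at 5.
838 hashes to 0; slot 0 is free => place at 0.
Table: [838, 175, 791, ., ., 681, ., ., ., 734, .]
Lookup 975: h=2, probe 2,3 → slot 3 empty, not found.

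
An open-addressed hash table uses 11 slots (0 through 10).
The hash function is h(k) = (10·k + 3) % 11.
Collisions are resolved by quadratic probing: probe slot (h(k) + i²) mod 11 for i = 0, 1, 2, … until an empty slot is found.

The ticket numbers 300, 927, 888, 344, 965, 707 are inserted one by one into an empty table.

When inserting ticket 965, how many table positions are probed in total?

2

Insert 300: h=0, slot 0 empty => index 0.
Insert 927: h=0, slot 0 occupied => index 1.
Insert 888: h=6, slot 6 empty => index 6.
Insert 344: h=0, slots 0,1 occupied => index 4.
Insert 965: h=6, slot 6 occupied => index 7.
Insert 707: h=0, slots 0,1,4 occupied => index 9.
Table: [300, 927, _, _, 344, _, 888, 965, _, 707, _]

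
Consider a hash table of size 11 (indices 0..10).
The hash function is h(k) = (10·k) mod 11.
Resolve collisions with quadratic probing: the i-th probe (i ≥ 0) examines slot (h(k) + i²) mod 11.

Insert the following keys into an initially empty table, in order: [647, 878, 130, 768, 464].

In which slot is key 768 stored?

647 hashes to 2; slot 2 is free → place at 2.
878 hashes to 2; 2 taken → place at 3.
130 hashes to 2; 2,3 taken → place at 6.
768 hashes to 2; 2,3,6 taken → place at 0.
464 hashes to 9; slot 9 is free → place at 9.
Table: [768, ∅, 647, 878, ∅, ∅, 130, ∅, ∅, 464, ∅]

0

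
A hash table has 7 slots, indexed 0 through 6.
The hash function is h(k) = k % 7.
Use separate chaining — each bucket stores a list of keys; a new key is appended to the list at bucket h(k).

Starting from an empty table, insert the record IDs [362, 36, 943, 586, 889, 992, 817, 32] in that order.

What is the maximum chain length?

5

362 → bucket 5
36 → bucket 1
943 → bucket 5 (collision)
586 → bucket 5 (collision)
889 → bucket 0
992 → bucket 5 (collision)
817 → bucket 5 (collision)
32 → bucket 4
Final buckets:
0: 889
1: 36
2: _
3: _
4: 32
5: 362 -> 943 -> 586 -> 992 -> 817
6: _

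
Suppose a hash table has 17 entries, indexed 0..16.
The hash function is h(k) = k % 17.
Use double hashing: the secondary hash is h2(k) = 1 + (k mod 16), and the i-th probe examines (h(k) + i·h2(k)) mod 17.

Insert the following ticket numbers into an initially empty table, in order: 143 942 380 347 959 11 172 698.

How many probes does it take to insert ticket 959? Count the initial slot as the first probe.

Insert 143: h=7, slot 7 empty => index 7.
Insert 942: h=7, h2=15, slot 7 occupied => index 5.
Insert 380: h=6, slot 6 empty => index 6.
Insert 347: h=7, h2=12, slot 7 occupied => index 2.
Insert 959: h=7, h2=16, slots 7,6,5 occupied => index 4.
Insert 11: h=11, slot 11 empty => index 11.
Insert 172: h=2, h2=13, slot 2 occupied => index 15.
Insert 698: h=1, slot 1 empty => index 1.
Table: [—, 698, 347, —, 959, 942, 380, 143, —, —, —, 11, —, —, —, 172, —]

4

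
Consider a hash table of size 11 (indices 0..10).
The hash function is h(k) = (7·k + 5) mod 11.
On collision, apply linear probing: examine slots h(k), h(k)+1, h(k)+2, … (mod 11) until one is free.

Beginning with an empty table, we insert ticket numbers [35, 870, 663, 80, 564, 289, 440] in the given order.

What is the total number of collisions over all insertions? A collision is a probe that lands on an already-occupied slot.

10

Insert 35: h=8, slot 8 empty => index 8.
Insert 870: h=1, slot 1 empty => index 1.
Insert 663: h=4, slot 4 empty => index 4.
Insert 80: h=4, slot 4 occupied => index 5.
Insert 564: h=4, slots 4,5 occupied => index 6.
Insert 289: h=4, slots 4,5,6 occupied => index 7.
Insert 440: h=5, slots 5,6,7,8 occupied => index 9.
Table: [—, 870, —, —, 663, 80, 564, 289, 35, 440, —]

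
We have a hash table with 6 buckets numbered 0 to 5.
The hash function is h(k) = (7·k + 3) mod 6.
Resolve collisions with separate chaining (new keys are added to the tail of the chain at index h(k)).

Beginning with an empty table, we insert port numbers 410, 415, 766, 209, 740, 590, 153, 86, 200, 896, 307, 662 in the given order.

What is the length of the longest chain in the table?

7

410 → bucket 5
415 → bucket 4
766 → bucket 1
209 → bucket 2
740 → bucket 5 (collision)
590 → bucket 5 (collision)
153 → bucket 0
86 → bucket 5 (collision)
200 → bucket 5 (collision)
896 → bucket 5 (collision)
307 → bucket 4 (collision)
662 → bucket 5 (collision)
Final buckets:
0: 153
1: 766
2: 209
3: —
4: 415 -> 307
5: 410 -> 740 -> 590 -> 86 -> 200 -> 896 -> 662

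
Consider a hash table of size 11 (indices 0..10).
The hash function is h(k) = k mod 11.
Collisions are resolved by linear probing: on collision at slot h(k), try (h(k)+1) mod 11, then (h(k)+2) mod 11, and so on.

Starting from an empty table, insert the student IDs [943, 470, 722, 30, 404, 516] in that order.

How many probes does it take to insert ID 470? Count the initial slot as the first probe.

Insert 943: h=8, slot 8 empty → index 8.
Insert 470: h=8, slot 8 occupied → index 9.
Insert 722: h=7, slot 7 empty → index 7.
Insert 30: h=8, slots 8,9 occupied → index 10.
Insert 404: h=8, slots 8,9,10 occupied → index 0.
Insert 516: h=10, slots 10,0 occupied → index 1.
Table: [404, 516, -, -, -, -, -, 722, 943, 470, 30]

2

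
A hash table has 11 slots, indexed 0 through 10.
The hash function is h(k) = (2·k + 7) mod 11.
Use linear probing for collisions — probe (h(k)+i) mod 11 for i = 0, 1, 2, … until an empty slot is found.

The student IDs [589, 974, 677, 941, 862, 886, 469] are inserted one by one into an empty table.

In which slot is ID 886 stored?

1

589 hashes to 8; slot 8 is free => place at 8.
974 hashes to 8; 8 taken => place at 9.
677 hashes to 8; 8,9 taken => place at 10.
941 hashes to 8; 8,9,10 taken => place at 0.
862 hashes to 4; slot 4 is free => place at 4.
886 hashes to 8; 8,9,10,0 taken => place at 1.
469 hashes to 10; 10,0,1 taken => place at 2.
Table: [941, 886, 469, —, 862, —, —, —, 589, 974, 677]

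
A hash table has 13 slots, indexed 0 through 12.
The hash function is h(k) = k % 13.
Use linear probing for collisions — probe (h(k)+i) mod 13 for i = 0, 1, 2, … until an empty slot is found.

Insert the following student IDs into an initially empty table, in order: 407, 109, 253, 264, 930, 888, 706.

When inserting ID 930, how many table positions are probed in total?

407: h=4 => slot 4
109: h=5 => slot 5
253: h=6 => slot 6
264: h=4, probe 4,5,6,7 => slot 7
930: h=7, probe 7,8 => slot 8
888: h=4, probe 4,5,6,7,8,9 => slot 9
706: h=4, probe 4,5,6,7,8,9,10 => slot 10
Table: [_, _, _, _, 407, 109, 253, 264, 930, 888, 706, _, _]

2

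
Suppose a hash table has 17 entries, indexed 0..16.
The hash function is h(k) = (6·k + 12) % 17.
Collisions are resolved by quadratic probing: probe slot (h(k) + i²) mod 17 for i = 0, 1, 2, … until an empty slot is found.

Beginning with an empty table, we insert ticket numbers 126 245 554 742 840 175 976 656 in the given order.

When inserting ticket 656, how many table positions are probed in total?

Insert 126: h=3, slot 3 empty -> index 3.
Insert 245: h=3, slot 3 occupied -> index 4.
Insert 554: h=4, slot 4 occupied -> index 5.
Insert 742: h=10, slot 10 empty -> index 10.
Insert 840: h=3, slots 3,4 occupied -> index 7.
Insert 175: h=8, slot 8 empty -> index 8.
Insert 976: h=3, slots 3,4,7 occupied -> index 12.
Insert 656: h=4, slots 4,5,8 occupied -> index 13.
Table: [_, _, _, 126, 245, 554, _, 840, 175, _, 742, _, 976, 656, _, _, _]

4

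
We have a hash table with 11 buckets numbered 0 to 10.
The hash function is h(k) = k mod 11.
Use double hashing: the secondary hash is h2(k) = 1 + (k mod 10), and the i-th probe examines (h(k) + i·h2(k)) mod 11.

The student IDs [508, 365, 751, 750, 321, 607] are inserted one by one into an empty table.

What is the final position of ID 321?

508: h=2 => slot 2
365: h=2, h2=6, probe 2,8 => slot 8
751: h=3 => slot 3
750: h=2, h2=1, probe 2,3,4 => slot 4
321: h=2, h2=2, probe 2,4,6 => slot 6
607: h=2, h2=8, probe 2,10 => slot 10
Table: [_, _, 508, 751, 750, _, 321, _, 365, _, 607]

6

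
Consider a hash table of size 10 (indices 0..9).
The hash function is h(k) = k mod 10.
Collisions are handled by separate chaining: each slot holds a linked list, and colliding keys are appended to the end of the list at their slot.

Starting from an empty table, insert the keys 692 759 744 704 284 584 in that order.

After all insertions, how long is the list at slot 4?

4

Insert 692: h=2, bucket 2 empty -> new chain.
Insert 759: h=9, bucket 9 empty -> new chain.
Insert 744: h=4, bucket 4 empty -> new chain.
Insert 704: h=4, bucket 4 nonempty -> append to chain.
Insert 284: h=4, bucket 4 nonempty -> append to chain.
Insert 584: h=4, bucket 4 nonempty -> append to chain.
Final buckets:
0: _
1: _
2: 692
3: _
4: 744 -> 704 -> 284 -> 584
5: _
6: _
7: _
8: _
9: 759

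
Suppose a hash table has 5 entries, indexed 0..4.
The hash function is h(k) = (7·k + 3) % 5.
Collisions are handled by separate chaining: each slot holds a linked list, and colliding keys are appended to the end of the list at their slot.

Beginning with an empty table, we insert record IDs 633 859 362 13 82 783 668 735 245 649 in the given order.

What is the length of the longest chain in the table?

Insert 633: h=4, bucket 4 empty -> new chain.
Insert 859: h=1, bucket 1 empty -> new chain.
Insert 362: h=2, bucket 2 empty -> new chain.
Insert 13: h=4, bucket 4 nonempty -> append to chain.
Insert 82: h=2, bucket 2 nonempty -> append to chain.
Insert 783: h=4, bucket 4 nonempty -> append to chain.
Insert 668: h=4, bucket 4 nonempty -> append to chain.
Insert 735: h=3, bucket 3 empty -> new chain.
Insert 245: h=3, bucket 3 nonempty -> append to chain.
Insert 649: h=1, bucket 1 nonempty -> append to chain.
Final buckets:
0: _
1: 859 -> 649
2: 362 -> 82
3: 735 -> 245
4: 633 -> 13 -> 783 -> 668

4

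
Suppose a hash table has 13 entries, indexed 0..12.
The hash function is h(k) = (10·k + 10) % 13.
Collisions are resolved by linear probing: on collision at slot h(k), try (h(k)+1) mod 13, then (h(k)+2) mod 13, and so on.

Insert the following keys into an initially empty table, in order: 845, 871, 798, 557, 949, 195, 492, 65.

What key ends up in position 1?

65

845: h=10 -> slot 10
871: h=10, probe 10,11 -> slot 11
798: h=8 -> slot 8
557: h=3 -> slot 3
949: h=10, probe 10,11,12 -> slot 12
195: h=10, probe 10,11,12,0 -> slot 0
492: h=3, probe 3,4 -> slot 4
65: h=10, probe 10,11,12,0,1 -> slot 1
Table: [195, 65, -, 557, 492, -, -, -, 798, -, 845, 871, 949]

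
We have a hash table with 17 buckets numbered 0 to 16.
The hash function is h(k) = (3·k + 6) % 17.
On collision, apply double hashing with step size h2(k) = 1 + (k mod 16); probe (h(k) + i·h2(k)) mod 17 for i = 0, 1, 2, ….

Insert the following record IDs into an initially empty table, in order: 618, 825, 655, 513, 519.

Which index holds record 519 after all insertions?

Insert 618: h=7, slot 7 empty → index 7.
Insert 825: h=16, slot 16 empty → index 16.
Insert 655: h=16, h2=16, slot 16 occupied → index 15.
Insert 513: h=15, h2=2, slot 15 occupied → index 0.
Insert 519: h=16, h2=8, slots 16,7,15 occupied → index 6.
Table: [513, ∅, ∅, ∅, ∅, ∅, 519, 618, ∅, ∅, ∅, ∅, ∅, ∅, ∅, 655, 825]

6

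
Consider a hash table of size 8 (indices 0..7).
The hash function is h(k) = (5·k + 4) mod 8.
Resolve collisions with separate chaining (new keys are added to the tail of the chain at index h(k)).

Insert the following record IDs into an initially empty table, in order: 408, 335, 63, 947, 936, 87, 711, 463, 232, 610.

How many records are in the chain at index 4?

3

Insert 408: h=4, bucket 4 empty → new chain.
Insert 335: h=7, bucket 7 empty → new chain.
Insert 63: h=7, bucket 7 nonempty → append to chain.
Insert 947: h=3, bucket 3 empty → new chain.
Insert 936: h=4, bucket 4 nonempty → append to chain.
Insert 87: h=7, bucket 7 nonempty → append to chain.
Insert 711: h=7, bucket 7 nonempty → append to chain.
Insert 463: h=7, bucket 7 nonempty → append to chain.
Insert 232: h=4, bucket 4 nonempty → append to chain.
Insert 610: h=6, bucket 6 empty → new chain.
Final buckets:
0: _
1: _
2: _
3: 947
4: 408 -> 936 -> 232
5: _
6: 610
7: 335 -> 63 -> 87 -> 711 -> 463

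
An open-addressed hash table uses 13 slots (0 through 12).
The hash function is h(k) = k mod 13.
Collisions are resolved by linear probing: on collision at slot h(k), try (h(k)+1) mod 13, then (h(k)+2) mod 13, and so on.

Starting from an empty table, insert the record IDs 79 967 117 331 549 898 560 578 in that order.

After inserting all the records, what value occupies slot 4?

79: h=1 → slot 1
967: h=5 → slot 5
117: h=0 → slot 0
331: h=6 → slot 6
549: h=3 → slot 3
898: h=1, probe 1,2 → slot 2
560: h=1, probe 1,2,3,4 → slot 4
578: h=6, probe 6,7 → slot 7
Table: [117, 79, 898, 549, 560, 967, 331, 578, ∅, ∅, ∅, ∅, ∅]

560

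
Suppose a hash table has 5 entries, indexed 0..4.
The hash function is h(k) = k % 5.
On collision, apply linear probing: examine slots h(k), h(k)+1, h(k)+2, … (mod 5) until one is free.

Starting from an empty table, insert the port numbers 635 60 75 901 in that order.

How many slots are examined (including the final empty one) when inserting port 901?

635: h=0 => slot 0
60: h=0, probe 0,1 => slot 1
75: h=0, probe 0,1,2 => slot 2
901: h=1, probe 1,2,3 => slot 3
Table: [635, 60, 75, 901, _]

3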